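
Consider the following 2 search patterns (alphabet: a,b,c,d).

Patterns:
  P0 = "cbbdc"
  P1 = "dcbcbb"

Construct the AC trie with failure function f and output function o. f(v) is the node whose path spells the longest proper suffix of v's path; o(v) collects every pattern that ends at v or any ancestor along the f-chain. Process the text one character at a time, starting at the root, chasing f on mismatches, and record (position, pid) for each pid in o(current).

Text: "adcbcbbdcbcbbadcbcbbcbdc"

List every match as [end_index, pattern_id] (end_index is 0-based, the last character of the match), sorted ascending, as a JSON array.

Construct AC machine:
Trie (insert patterns):
  n0 'ε': c→1 d→6
  n1 'c': b→2
  n2 'cb': b→3
  n3 'cbb': d→4
  n4 'cbbd': c→5
  n5 'cbbdc': ·  [P0 ends]
  n6 'd': c→7
  n7 'dc': b→8
  n8 'dcb': c→9
  n9 'dcbc': b→10
  n10 'dcbcb': b→11
  n11 'dcbcbb': ·  [P1 ends]

BFS fail/out derivation:
  fail(1) 'c': from fail(0)=0 chase 'c': 0 ⇒ 0;  out=∅∪out(0)=∅
  fail(6) 'd': from fail(0)=0 chase 'd': 0 ⇒ 0;  out=∅∪out(0)=∅
  fail(2) 'cb': from fail(1)=0 chase 'b': 0 ⇒ 0;  out=∅∪out(0)=∅
  fail(7) 'dc': from fail(6)=0 chase 'c': 0 ⇒ 1;  out=∅∪out(1)=∅
  fail(3) 'cbb': from fail(2)=0 chase 'b': 0 ⇒ 0;  out=∅∪out(0)=∅
  fail(8) 'dcb': from fail(7)=1 chase 'b': 1 ⇒ 2;  out=∅∪out(2)=∅
  fail(4) 'cbbd': from fail(3)=0 chase 'd': 0 ⇒ 6;  out=∅∪out(6)=∅
  fail(9) 'dcbc': from fail(8)=2 chase 'c': 2→0 ⇒ 1;  out=∅∪out(1)=∅
  fail(5) 'cbbdc': from fail(4)=6 chase 'c': 6 ⇒ 7;  out={0}∪out(7)={0}
  fail(10) 'dcbcb': from fail(9)=1 chase 'b': 1 ⇒ 2;  out=∅∪out(2)=∅
  fail(11) 'dcbcbb': from fail(10)=2 chase 'b': 2 ⇒ 3;  out={1}∪out(3)={1}

Run:
pos 0 'a': at 0
pos 1 'd': at 6
pos 2 'c': at 7
pos 3 'b': at 8
pos 4 'c': at 9
pos 5 'b': at 10
pos 6 'b': at 11  ** P1@[1:6]
pos 7 'd': at 4 (fail-walked)
pos 8 'c': at 5  ** P0@[4:8]
pos 9 'b': at 8 (fail-walked)
pos 10 'c': at 9
pos 11 'b': at 10
pos 12 'b': at 11  ** P1@[7:12]
pos 13 'a': at 0 (fail-walked)
pos 14 'd': at 6
pos 15 'c': at 7
pos 16 'b': at 8
pos 17 'c': at 9
pos 18 'b': at 10
pos 19 'b': at 11  ** P1@[14:19]
pos 20 'c': at 1 (fail-walked)
pos 21 'b': at 2
pos 22 'd': at 6 (fail-walked)
pos 23 'c': at 7

Result: [[6,1],[8,0],[12,1],[19,1]]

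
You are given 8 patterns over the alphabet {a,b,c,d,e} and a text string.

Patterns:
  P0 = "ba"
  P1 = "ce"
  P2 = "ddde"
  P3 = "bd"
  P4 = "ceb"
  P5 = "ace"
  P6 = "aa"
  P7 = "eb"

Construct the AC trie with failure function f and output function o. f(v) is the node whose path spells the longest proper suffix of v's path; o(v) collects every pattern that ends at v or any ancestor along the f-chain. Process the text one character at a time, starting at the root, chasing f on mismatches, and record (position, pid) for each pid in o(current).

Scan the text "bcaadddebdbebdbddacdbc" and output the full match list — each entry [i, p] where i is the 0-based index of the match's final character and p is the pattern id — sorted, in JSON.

Build automaton:
Trie (insert patterns):
  n0 'ε': a→11 b→1 c→3 d→5 e→15
  n1 'b': a→2 d→9
  n2 'ba': ·  [P0 ends]
  n3 'c': e→4
  n4 'ce': b→10  [P1 ends]
  n5 'd': d→6
  n6 'dd': d→7
  n7 'ddd': e→8
  n8 'ddde': ·  [P2 ends]
  n9 'bd': ·  [P3 ends]
  n10 'ceb': ·  [P4 ends]
  n11 'a': a→14 c→12
  n12 'ac': e→13
  n13 'ace': ·  [P5 ends]
  n14 'aa': ·  [P6 ends]
  n15 'e': b→16
  n16 'eb': ·  [P7 ends]

Failure links (BFS by depth):
  n1('b'): parent n0 fail=0; on 'b' 0 → fail=0;  out ∅∪∅=∅
  n3('c'): parent n0 fail=0; on 'c' 0 → fail=0;  out ∅∪∅=∅
  n5('d'): parent n0 fail=0; on 'd' 0 → fail=0;  out ∅∪∅=∅
  n11('a'): parent n0 fail=0; on 'a' 0 → fail=0;  out ∅∪∅=∅
  n15('e'): parent n0 fail=0; on 'e' 0 → fail=0;  out ∅∪∅=∅
  n2('ba'): parent n1 fail=0; on 'a' 0 → fail=11;  out {0}∪∅={0}
  n4('ce'): parent n3 fail=0; on 'e' 0 → fail=15;  out {1}∪∅={1}
  n6('dd'): parent n5 fail=0; on 'd' 0 → fail=5;  out ∅∪∅=∅
  n9('bd'): parent n1 fail=0; on 'd' 0 → fail=5;  out {3}∪∅={3}
  n12('ac'): parent n11 fail=0; on 'c' 0 → fail=3;  out ∅∪∅=∅
  n14('aa'): parent n11 fail=0; on 'a' 0 → fail=11;  out {6}∪∅={6}
  n16('eb'): parent n15 fail=0; on 'b' 0 → fail=1;  out {7}∪∅={7}
  n7('ddd'): parent n6 fail=5; on 'd' 5 → fail=6;  out ∅∪∅=∅
  n10('ceb'): parent n4 fail=15; on 'b' 15 → fail=16;  out {4}∪{7}={4,7}
  n13('ace'): parent n12 fail=3; on 'e' 3 → fail=4;  out {5}∪{1}={1,5}
  n8('ddde'): parent n7 fail=6; on 'e' 6→5→0 → fail=15;  out {2}∪∅={2}

Run:
[0] read 'b'  n0⇒n1
[1] read 'c'  n1⇒n3 ·f
[2] read 'a'  n3⇒n11 ·f
[3] read 'a'  n11⇒n14  ** P6@[2:3]
[4] read 'd'  n14⇒n5 ·f
[5] read 'd'  n5⇒n6
[6] read 'd'  n6⇒n7
[7] read 'e'  n7⇒n8  ** P2@[4:7]
[8] read 'b'  n8⇒n16 ·f  ** P7@[7:8]
[9] read 'd'  n16⇒n9 ·f  ** P3@[8:9]
[10] read 'b'  n9⇒n1 ·f
[11] read 'e'  n1⇒n15 ·f
[12] read 'b'  n15⇒n16  ** P7@[11:12]
[13] read 'd'  n16⇒n9 ·f  ** P3@[12:13]
[14] read 'b'  n9⇒n1 ·f
[15] read 'd'  n1⇒n9  ** P3@[14:15]
[16] read 'd'  n9⇒n6 ·f
[17] read 'a'  n6⇒n11 ·f
[18] read 'c'  n11⇒n12
[19] read 'd'  n12⇒n5 ·f
[20] read 'b'  n5⇒n1 ·f
[21] read 'c'  n1⇒n3 ·f

Matches: [[3,6],[7,2],[8,7],[9,3],[12,7],[13,3],[15,3]]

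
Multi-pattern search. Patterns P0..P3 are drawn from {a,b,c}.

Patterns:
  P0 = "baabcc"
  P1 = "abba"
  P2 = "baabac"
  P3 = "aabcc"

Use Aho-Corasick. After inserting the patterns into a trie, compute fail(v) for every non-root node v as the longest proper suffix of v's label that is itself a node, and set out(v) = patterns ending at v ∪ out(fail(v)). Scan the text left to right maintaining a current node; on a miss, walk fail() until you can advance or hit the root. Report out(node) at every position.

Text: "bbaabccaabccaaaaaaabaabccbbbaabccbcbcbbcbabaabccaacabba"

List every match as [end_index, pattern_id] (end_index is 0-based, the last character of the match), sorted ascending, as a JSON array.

Build automaton:
Trie nodes:
  n0 'ε': a→7 b→1
  n1 'b': a→2
  n2 'ba': a→3
  n3 'baa': b→4
  n4 'baab': a→11 c→5
  n5 'baabc': c→6
  n6 'baabcc': ·  [P0 ends]
  n7 'a': a→13 b→8
  n8 'ab': b→9
  n9 'abb': a→10
  n10 'abba': ·  [P1 ends]
  n11 'baaba': c→12
  n12 'baabac': ·  [P2 ends]
  n13 'aa': b→14
  n14 'aab': c→15
  n15 'aabc': c→16
  n16 'aabcc': ·  [P3 ends]

Failure links (BFS by depth):
  n1('b'): parent n0 fail=0; on 'b' 0 → fail=0;  out ∅∪∅=∅
  n7('a'): parent n0 fail=0; on 'a' 0 → fail=0;  out ∅∪∅=∅
  n2('ba'): parent n1 fail=0; on 'a' 0 → fail=7;  out ∅∪∅=∅
  n8('ab'): parent n7 fail=0; on 'b' 0 → fail=1;  out ∅∪∅=∅
  n13('aa'): parent n7 fail=0; on 'a' 0 → fail=7;  out ∅∪∅=∅
  n3('baa'): parent n2 fail=7; on 'a' 7 → fail=13;  out ∅∪∅=∅
  n9('abb'): parent n8 fail=1; on 'b' 1→0 → fail=1;  out ∅∪∅=∅
  n14('aab'): parent n13 fail=7; on 'b' 7 → fail=8;  out ∅∪∅=∅
  n4('baab'): parent n3 fail=13; on 'b' 13 → fail=14;  out ∅∪∅=∅
  n10('abba'): parent n9 fail=1; on 'a' 1 → fail=2;  out {1}∪∅={1}
  n15('aabc'): parent n14 fail=8; on 'c' 8→1→0 → fail=0;  out ∅∪∅=∅
  n5('baabc'): parent n4 fail=14; on 'c' 14 → fail=15;  out ∅∪∅=∅
  n11('baaba'): parent n4 fail=14; on 'a' 14→8→1 → fail=2;  out ∅∪∅=∅
  n16('aabcc'): parent n15 fail=0; on 'c' 0 → fail=0;  out {3}∪∅={3}
  n6('baabcc'): parent n5 fail=15; on 'c' 15 → fail=16;  out {0}∪{3}={0,3}
  n12('baabac'): parent n11 fail=2; on 'c' 2→7→0 → fail=0;  out {2}∪∅={2}

Scan:
pos 0 'b': at 1
pos 1 'b': at 1 (fail-walked)
pos 2 'a': at 2
pos 3 'a': at 3
pos 4 'b': at 4
pos 5 'c': at 5
pos 6 'c': at 6  ** P0@[1:6],P3@[2:6]
pos 7 'a': at 7 (fail-walked)
pos 8 'a': at 13
pos 9 'b': at 14
pos 10 'c': at 15
pos 11 'c': at 16  ** P3@[7:11]
pos 12 'a': at 7 (fail-walked)
pos 13 'a': at 13
pos 14 'a': at 13 (fail-walked)
pos 15 'a': at 13 (fail-walked)
pos 16 'a': at 13 (fail-walked)
pos 17 'a': at 13 (fail-walked)
pos 18 'a': at 13 (fail-walked)
pos 19 'b': at 14
pos 20 'a': at 2 (fail-walked)
pos 21 'a': at 3
pos 22 'b': at 4
pos 23 'c': at 5
pos 24 'c': at 6  ** P0@[19:24],P3@[20:24]
pos 25 'b': at 1 (fail-walked)
pos 26 'b': at 1 (fail-walked)
pos 27 'b': at 1 (fail-walked)
pos 28 'a': at 2
pos 29 'a': at 3
pos 30 'b': at 4
pos 31 'c': at 5
pos 32 'c': at 6  ** P0@[27:32],P3@[28:32]
pos 33 'b': at 1 (fail-walked)
pos 34 'c': at 0 (fail-walked)
pos 35 'b': at 1
pos 36 'c': at 0 (fail-walked)
pos 37 'b': at 1
pos 38 'b': at 1 (fail-walked)
pos 39 'c': at 0 (fail-walked)
pos 40 'b': at 1
pos 41 'a': at 2
pos 42 'b': at 8 (fail-walked)
pos 43 'a': at 2 (fail-walked)
pos 44 'a': at 3
pos 45 'b': at 4
pos 46 'c': at 5
pos 47 'c': at 6  ** P0@[42:47],P3@[43:47]
pos 48 'a': at 7 (fail-walked)
pos 49 'a': at 13
pos 50 'c': at 0 (fail-walked)
pos 51 'a': at 7
pos 52 'b': at 8
pos 53 'b': at 9
pos 54 'a': at 10  ** P1@[51:54]

Result: [[6,0],[6,3],[11,3],[24,0],[24,3],[32,0],[32,3],[47,0],[47,3],[54,1]]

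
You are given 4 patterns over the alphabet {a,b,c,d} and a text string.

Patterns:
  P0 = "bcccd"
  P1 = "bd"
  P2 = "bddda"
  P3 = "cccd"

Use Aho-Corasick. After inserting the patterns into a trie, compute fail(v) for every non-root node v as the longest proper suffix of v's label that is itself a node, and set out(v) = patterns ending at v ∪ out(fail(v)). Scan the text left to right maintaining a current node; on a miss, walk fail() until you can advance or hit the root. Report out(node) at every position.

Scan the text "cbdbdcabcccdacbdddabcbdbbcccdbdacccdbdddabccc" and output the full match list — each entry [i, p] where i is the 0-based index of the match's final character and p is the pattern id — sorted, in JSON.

Build:
Trie (insert patterns):
  0='ε' goto b→1 c→10
  1='b' goto c→2 d→6
  2='bc' goto c→3
  3='bcc' goto c→4
  4='bccc' goto d→5
  5='bcccd' goto ·  [P0 ends]
  6='bd' goto d→7  [P1 ends]
  7='bdd' goto d→8
  8='bddd' goto a→9
  9='bddda' goto ·  [P2 ends]
  10='c' goto c→11
  11='cc' goto c→12
  12='ccc' goto d→13
  13='cccd' goto ·  [P3 ends]

Failure links (BFS by depth):
  n1('b'): parent n0 fail=0; on 'b' 0 → fail=0;  out ∅∪∅=∅
  n10('c'): parent n0 fail=0; on 'c' 0 → fail=0;  out ∅∪∅=∅
  n2('bc'): parent n1 fail=0; on 'c' 0 → fail=10;  out ∅∪∅=∅
  n6('bd'): parent n1 fail=0; on 'd' 0 → fail=0;  out {1}∪∅={1}
  n11('cc'): parent n10 fail=0; on 'c' 0 → fail=10;  out ∅∪∅=∅
  n3('bcc'): parent n2 fail=10; on 'c' 10 → fail=11;  out ∅∪∅=∅
  n7('bdd'): parent n6 fail=0; on 'd' 0 → fail=0;  out ∅∪∅=∅
  n12('ccc'): parent n11 fail=10; on 'c' 10 → fail=11;  out ∅∪∅=∅
  n4('bccc'): parent n3 fail=11; on 'c' 11 → fail=12;  out ∅∪∅=∅
  n8('bddd'): parent n7 fail=0; on 'd' 0 → fail=0;  out ∅∪∅=∅
  n13('cccd'): parent n12 fail=11; on 'd' 11→10→0 → fail=0;  out {3}∪∅={3}
  n5('bcccd'): parent n4 fail=12; on 'd' 12 → fail=13;  out {0}∪{3}={0,3}
  n9('bddda'): parent n8 fail=0; on 'a' 0 → fail=0;  out {2}∪∅={2}

Run:
pos 0 'c': at 10
pos 1 'b': at 1 (via fail)
pos 2 'd': at 6  emit P1@[1:2]
pos 3 'b': at 1 (via fail)
pos 4 'd': at 6  emit P1@[3:4]
pos 5 'c': at 10 (via fail)
pos 6 'a': at 0 (via fail)
pos 7 'b': at 1
pos 8 'c': at 2
pos 9 'c': at 3
pos 10 'c': at 4
pos 11 'd': at 5  emit P0@[7:11],P3@[8:11]
pos 12 'a': at 0 (via fail)
pos 13 'c': at 10
pos 14 'b': at 1 (via fail)
pos 15 'd': at 6  emit P1@[14:15]
pos 16 'd': at 7
pos 17 'd': at 8
pos 18 'a': at 9  emit P2@[14:18]
pos 19 'b': at 1 (via fail)
pos 20 'c': at 2
pos 21 'b': at 1 (via fail)
pos 22 'd': at 6  emit P1@[21:22]
pos 23 'b': at 1 (via fail)
pos 24 'b': at 1 (via fail)
pos 25 'c': at 2
pos 26 'c': at 3
pos 27 'c': at 4
pos 28 'd': at 5  emit P0@[24:28],P3@[25:28]
pos 29 'b': at 1 (via fail)
pos 30 'd': at 6  emit P1@[29:30]
pos 31 'a': at 0 (via fail)
pos 32 'c': at 10
pos 33 'c': at 11
pos 34 'c': at 12
pos 35 'd': at 13  emit P3@[32:35]
pos 36 'b': at 1 (via fail)
pos 37 'd': at 6  emit P1@[36:37]
pos 38 'd': at 7
pos 39 'd': at 8
pos 40 'a': at 9  emit P2@[36:40]
pos 41 'b': at 1 (via fail)
pos 42 'c': at 2
pos 43 'c': at 3
pos 44 'c': at 4

Matches: [[2,1],[4,1],[11,0],[11,3],[15,1],[18,2],[22,1],[28,0],[28,3],[30,1],[35,3],[37,1],[40,2]]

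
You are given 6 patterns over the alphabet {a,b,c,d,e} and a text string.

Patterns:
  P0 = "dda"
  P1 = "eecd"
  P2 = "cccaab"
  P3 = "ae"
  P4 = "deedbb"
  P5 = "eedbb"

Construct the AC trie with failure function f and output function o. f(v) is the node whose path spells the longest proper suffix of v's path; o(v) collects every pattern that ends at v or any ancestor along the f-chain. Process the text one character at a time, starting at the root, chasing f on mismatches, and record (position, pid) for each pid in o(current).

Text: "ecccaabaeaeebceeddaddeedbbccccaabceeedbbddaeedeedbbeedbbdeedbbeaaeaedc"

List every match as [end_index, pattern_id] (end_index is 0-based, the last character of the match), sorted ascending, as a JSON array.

Build:
Trie (insert patterns):
  n0 'ε': a→14 c→8 d→1 e→4
  n1 'd': d→2 e→16
  n2 'dd': a→3
  n3 'dda': ·  ←P0
  n4 'e': e→5
  n5 'ee': c→6 d→21
  n6 'eec': d→7
  n7 'eecd': ·  ←P1
  n8 'c': c→9
  n9 'cc': c→10
  n10 'ccc': a→11
  n11 'ccca': a→12
  n12 'cccaa': b→13
  n13 'cccaab': ·  ←P2
  n14 'a': e→15
  n15 'ae': ·  ←P3
  n16 'de': e→17
  n17 'dee': d→18
  n18 'deed': b→19
  n19 'deedb': b→20
  n20 'deedbb': ·  ←P4
  n21 'eed': b→22
  n22 'eedb': b→23
  n23 'eedbb': ·  ←P5

Failure links (BFS by depth):
  fail(1) 'd': from fail(0)=0 chase 'd': 0 ⇒ 0;  out=∅∪out(0)=∅
  fail(4) 'e': from fail(0)=0 chase 'e': 0 ⇒ 0;  out=∅∪out(0)=∅
  fail(8) 'c': from fail(0)=0 chase 'c': 0 ⇒ 0;  out=∅∪out(0)=∅
  fail(14) 'a': from fail(0)=0 chase 'a': 0 ⇒ 0;  out=∅∪out(0)=∅
  fail(2) 'dd': from fail(1)=0 chase 'd': 0 ⇒ 1;  out=∅∪out(1)=∅
  fail(5) 'ee': from fail(4)=0 chase 'e': 0 ⇒ 4;  out=∅∪out(4)=∅
  fail(9) 'cc': from fail(8)=0 chase 'c': 0 ⇒ 8;  out=∅∪out(8)=∅
  fail(15) 'ae': from fail(14)=0 chase 'e': 0 ⇒ 4;  out={3}∪out(4)={3}
  fail(16) 'de': from fail(1)=0 chase 'e': 0 ⇒ 4;  out=∅∪out(4)=∅
  fail(3) 'dda': from fail(2)=1 chase 'a': 1→0 ⇒ 14;  out={0}∪out(14)={0}
  fail(6) 'eec': from fail(5)=4 chase 'c': 4→0 ⇒ 8;  out=∅∪out(8)=∅
  fail(10) 'ccc': from fail(9)=8 chase 'c': 8 ⇒ 9;  out=∅∪out(9)=∅
  fail(17) 'dee': from fail(16)=4 chase 'e': 4 ⇒ 5;  out=∅∪out(5)=∅
  fail(21) 'eed': from fail(5)=4 chase 'd': 4→0 ⇒ 1;  out=∅∪out(1)=∅
  fail(7) 'eecd': from fail(6)=8 chase 'd': 8→0 ⇒ 1;  out={1}∪out(1)={1}
  fail(11) 'ccca': from fail(10)=9 chase 'a': 9→8→0 ⇒ 14;  out=∅∪out(14)=∅
  fail(18) 'deed': from fail(17)=5 chase 'd': 5 ⇒ 21;  out=∅∪out(21)=∅
  fail(22) 'eedb': from fail(21)=1 chase 'b': 1→0 ⇒ 0;  out=∅∪out(0)=∅
  fail(12) 'cccaa': from fail(11)=14 chase 'a': 14→0 ⇒ 14;  out=∅∪out(14)=∅
  fail(19) 'deedb': from fail(18)=21 chase 'b': 21 ⇒ 22;  out=∅∪out(22)=∅
  fail(23) 'eedbb': from fail(22)=0 chase 'b': 0 ⇒ 0;  out={5}∪out(0)={5}
  fail(13) 'cccaab': from fail(12)=14 chase 'b': 14→0 ⇒ 0;  out={2}∪out(0)={2}
  fail(20) 'deedbb': from fail(19)=22 chase 'b': 22 ⇒ 23;  out={4}∪out(23)={4,5}

Scan:
pos 0 'e': at 4
pos 1 'c': at 8 (fail-walked)
pos 2 'c': at 9
pos 3 'c': at 10
pos 4 'a': at 11
pos 5 'a': at 12
pos 6 'b': at 13  emit P2@[1:6]
pos 7 'a': at 14 (fail-walked)
pos 8 'e': at 15  emit P3@[7:8]
pos 9 'a': at 14 (fail-walked)
pos 10 'e': at 15  emit P3@[9:10]
pos 11 'e': at 5 (fail-walked)
pos 12 'b': at 0 (fail-walked)
pos 13 'c': at 8
pos 14 'e': at 4 (fail-walked)
pos 15 'e': at 5
pos 16 'd': at 21
pos 17 'd': at 2 (fail-walked)
pos 18 'a': at 3  emit P0@[16:18]
pos 19 'd': at 1 (fail-walked)
pos 20 'd': at 2
pos 21 'e': at 16 (fail-walked)
pos 22 'e': at 17
pos 23 'd': at 18
pos 24 'b': at 19
pos 25 'b': at 20  emit P4@[20:25],P5@[21:25]
pos 26 'c': at 8 (fail-walked)
pos 27 'c': at 9
pos 28 'c': at 10
pos 29 'c': at 10 (fail-walked)
pos 30 'a': at 11
pos 31 'a': at 12
pos 32 'b': at 13  emit P2@[27:32]
pos 33 'c': at 8 (fail-walked)
pos 34 'e': at 4 (fail-walked)
pos 35 'e': at 5
pos 36 'e': at 5 (fail-walked)
pos 37 'd': at 21
pos 38 'b': at 22
pos 39 'b': at 23  emit P5@[35:39]
pos 40 'd': at 1 (fail-walked)
pos 41 'd': at 2
pos 42 'a': at 3  emit P0@[40:42]
pos 43 'e': at 15 (fail-walked)  emit P3@[42:43]
pos 44 'e': at 5 (fail-walked)
pos 45 'd': at 21
pos 46 'e': at 16 (fail-walked)
pos 47 'e': at 17
pos 48 'd': at 18
pos 49 'b': at 19
pos 50 'b': at 20  emit P4@[45:50],P5@[46:50]
pos 51 'e': at 4 (fail-walked)
pos 52 'e': at 5
pos 53 'd': at 21
pos 54 'b': at 22
pos 55 'b': at 23  emit P5@[51:55]
pos 56 'd': at 1 (fail-walked)
pos 57 'e': at 16
pos 58 'e': at 17
pos 59 'd': at 18
pos 60 'b': at 19
pos 61 'b': at 20  emit P4@[56:61],P5@[57:61]
pos 62 'e': at 4 (fail-walked)
pos 63 'a': at 14 (fail-walked)
pos 64 'a': at 14 (fail-walked)
pos 65 'e': at 15  emit P3@[64:65]
pos 66 'a': at 14 (fail-walked)
pos 67 'e': at 15  emit P3@[66:67]
pos 68 'd': at 1 (fail-walked)
pos 69 'c': at 8 (fail-walked)

Result: [[6,2],[8,3],[10,3],[18,0],[25,4],[25,5],[32,2],[39,5],[42,0],[43,3],[50,4],[50,5],[55,5],[61,4],[61,5],[65,3],[67,3]]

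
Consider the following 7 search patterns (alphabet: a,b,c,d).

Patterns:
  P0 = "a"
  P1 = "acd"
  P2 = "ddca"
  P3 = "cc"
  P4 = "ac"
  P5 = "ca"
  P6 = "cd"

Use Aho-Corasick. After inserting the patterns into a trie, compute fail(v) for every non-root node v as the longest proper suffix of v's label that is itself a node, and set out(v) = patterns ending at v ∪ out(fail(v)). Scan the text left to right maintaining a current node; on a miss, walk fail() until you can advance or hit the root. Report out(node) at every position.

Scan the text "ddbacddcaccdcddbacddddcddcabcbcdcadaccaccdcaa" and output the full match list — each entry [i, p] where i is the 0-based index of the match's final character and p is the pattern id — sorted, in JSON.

Build:
Trie (insert patterns):
  n0 'ε': a→1 c→8 d→4
  n1 'a': c→2  ←P0
  n2 'ac': d→3  ←P4
  n3 'acd': ·  ←P1
  n4 'd': d→5
  n5 'dd': c→6
  n6 'ddc': a→7
  n7 'ddca': ·  ←P2
  n8 'c': a→10 c→9 d→11
  n9 'cc': ·  ←P3
  n10 'ca': ·  ←P5
  n11 'cd': ·  ←P6

BFS fail/out derivation:
  fail(1) 'a': from fail(0)=0 chase 'a': 0 ⇒ 0;  out={0}∪out(0)={0}
  fail(4) 'd': from fail(0)=0 chase 'd': 0 ⇒ 0;  out=∅∪out(0)=∅
  fail(8) 'c': from fail(0)=0 chase 'c': 0 ⇒ 0;  out=∅∪out(0)=∅
  fail(2) 'ac': from fail(1)=0 chase 'c': 0 ⇒ 8;  out={4}∪out(8)={4}
  fail(5) 'dd': from fail(4)=0 chase 'd': 0 ⇒ 4;  out=∅∪out(4)=∅
  fail(9) 'cc': from fail(8)=0 chase 'c': 0 ⇒ 8;  out={3}∪out(8)={3}
  fail(10) 'ca': from fail(8)=0 chase 'a': 0 ⇒ 1;  out={5}∪out(1)={0,5}
  fail(11) 'cd': from fail(8)=0 chase 'd': 0 ⇒ 4;  out={6}∪out(4)={6}
  fail(3) 'acd': from fail(2)=8 chase 'd': 8 ⇒ 11;  out={1}∪out(11)={1,6}
  fail(6) 'ddc': from fail(5)=4 chase 'c': 4→0 ⇒ 8;  out=∅∪out(8)=∅
  fail(7) 'ddca': from fail(6)=8 chase 'a': 8 ⇒ 10;  out={2}∪out(10)={0,2,5}

Scan:
pos 0 'd': at 4
pos 1 'd': at 5
pos 2 'b': at 0 (fail-walked)
pos 3 'a': at 1  emit P0@[3:3]
pos 4 'c': at 2  emit P4@[3:4]
pos 5 'd': at 3  emit P1@[3:5],P6@[4:5]
pos 6 'd': at 5 (fail-walked)
pos 7 'c': at 6
pos 8 'a': at 7  emit P0@[8:8],P2@[5:8],P5@[7:8]
pos 9 'c': at 2 (fail-walked)  emit P4@[8:9]
pos 10 'c': at 9 (fail-walked)  emit P3@[9:10]
pos 11 'd': at 11 (fail-walked)  emit P6@[10:11]
pos 12 'c': at 8 (fail-walked)
pos 13 'd': at 11  emit P6@[12:13]
pos 14 'd': at 5 (fail-walked)
pos 15 'b': at 0 (fail-walked)
pos 16 'a': at 1  emit P0@[16:16]
pos 17 'c': at 2  emit P4@[16:17]
pos 18 'd': at 3  emit P1@[16:18],P6@[17:18]
pos 19 'd': at 5 (fail-walked)
pos 20 'd': at 5 (fail-walked)
pos 21 'd': at 5 (fail-walked)
pos 22 'c': at 6
pos 23 'd': at 11 (fail-walked)  emit P6@[22:23]
pos 24 'd': at 5 (fail-walked)
pos 25 'c': at 6
pos 26 'a': at 7  emit P0@[26:26],P2@[23:26],P5@[25:26]
pos 27 'b': at 0 (fail-walked)
pos 28 'c': at 8
pos 29 'b': at 0 (fail-walked)
pos 30 'c': at 8
pos 31 'd': at 11  emit P6@[30:31]
pos 32 'c': at 8 (fail-walked)
pos 33 'a': at 10  emit P0@[33:33],P5@[32:33]
pos 34 'd': at 4 (fail-walked)
pos 35 'a': at 1 (fail-walked)  emit P0@[35:35]
pos 36 'c': at 2  emit P4@[35:36]
pos 37 'c': at 9 (fail-walked)  emit P3@[36:37]
pos 38 'a': at 10 (fail-walked)  emit P0@[38:38],P5@[37:38]
pos 39 'c': at 2 (fail-walked)  emit P4@[38:39]
pos 40 'c': at 9 (fail-walked)  emit P3@[39:40]
pos 41 'd': at 11 (fail-walked)  emit P6@[40:41]
pos 42 'c': at 8 (fail-walked)
pos 43 'a': at 10  emit P0@[43:43],P5@[42:43]
pos 44 'a': at 1 (fail-walked)  emit P0@[44:44]

Matches: [[3,0],[4,4],[5,1],[5,6],[8,0],[8,2],[8,5],[9,4],[10,3],[11,6],[13,6],[16,0],[17,4],[18,1],[18,6],[23,6],[26,0],[26,2],[26,5],[31,6],[33,0],[33,5],[35,0],[36,4],[37,3],[38,0],[38,5],[39,4],[40,3],[41,6],[43,0],[43,5],[44,0]]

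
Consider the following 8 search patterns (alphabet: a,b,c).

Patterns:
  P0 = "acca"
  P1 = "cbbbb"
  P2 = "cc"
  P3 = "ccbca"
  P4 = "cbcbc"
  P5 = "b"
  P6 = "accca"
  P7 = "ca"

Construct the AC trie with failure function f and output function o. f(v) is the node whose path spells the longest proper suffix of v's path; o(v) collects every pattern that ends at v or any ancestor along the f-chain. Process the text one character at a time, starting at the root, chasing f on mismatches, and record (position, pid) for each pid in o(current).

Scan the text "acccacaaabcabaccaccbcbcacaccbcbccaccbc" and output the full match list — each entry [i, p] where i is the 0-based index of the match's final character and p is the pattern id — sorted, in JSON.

Construct AC machine:
Trie (insert patterns):
  0='ε' goto a→1 b→17 c→5
  1='a' goto c→2
  2='ac' goto c→3
  3='acc' goto a→4 c→18
  4='acca' goto ·  [P0 ends]
  5='c' goto a→20 b→6 c→10
  6='cb' goto b→7 c→14
  7='cbb' goto b→8
  8='cbbb' goto b→9
  9='cbbbb' goto ·  [P1 ends]
  10='cc' goto b→11  [P2 ends]
  11='ccb' goto c→12
  12='ccbc' goto a→13
  13='ccbca' goto ·  [P3 ends]
  14='cbc' goto b→15
  15='cbcb' goto c→16
  16='cbcbc' goto ·  [P4 ends]
  17='b' goto ·  [P5 ends]
  18='accc' goto a→19
  19='accca' goto ·  [P6 ends]
  20='ca' goto ·  [P7 ends]

BFS fail/out derivation:
  n1('a'): parent n0 fail=0; on 'a' 0 → fail=0;  out ∅∪∅=∅
  n5('c'): parent n0 fail=0; on 'c' 0 → fail=0;  out ∅∪∅=∅
  n17('b'): parent n0 fail=0; on 'b' 0 → fail=0;  out {5}∪∅={5}
  n2('ac'): parent n1 fail=0; on 'c' 0 → fail=5;  out ∅∪∅=∅
  n6('cb'): parent n5 fail=0; on 'b' 0 → fail=17;  out ∅∪{5}={5}
  n10('cc'): parent n5 fail=0; on 'c' 0 → fail=5;  out {2}∪∅={2}
  n20('ca'): parent n5 fail=0; on 'a' 0 → fail=1;  out {7}∪∅={7}
  n3('acc'): parent n2 fail=5; on 'c' 5 → fail=10;  out ∅∪{2}={2}
  n7('cbb'): parent n6 fail=17; on 'b' 17→0 → fail=17;  out ∅∪{5}={5}
  n11('ccb'): parent n10 fail=5; on 'b' 5 → fail=6;  out ∅∪{5}={5}
  n14('cbc'): parent n6 fail=17; on 'c' 17→0 → fail=5;  out ∅∪∅=∅
  n4('acca'): parent n3 fail=10; on 'a' 10→5 → fail=20;  out {0}∪{7}={0,7}
  n8('cbbb'): parent n7 fail=17; on 'b' 17→0 → fail=17;  out ∅∪{5}={5}
  n12('ccbc'): parent n11 fail=6; on 'c' 6 → fail=14;  out ∅∪∅=∅
  n15('cbcb'): parent n14 fail=5; on 'b' 5 → fail=6;  out ∅∪{5}={5}
  n18('accc'): parent n3 fail=10; on 'c' 10→5 → fail=10;  out ∅∪{2}={2}
  n9('cbbbb'): parent n8 fail=17; on 'b' 17→0 → fail=17;  out {1}∪{5}={1,5}
  n13('ccbca'): parent n12 fail=14; on 'a' 14→5 → fail=20;  out {3}∪{7}={3,7}
  n16('cbcbc'): parent n15 fail=6; on 'c' 6 → fail=14;  out {4}∪∅={4}
  n19('accca'): parent n18 fail=10; on 'a' 10→5 → fail=20;  out {6}∪{7}={6,7}

Text stream:
i=0 'a': node 0→1
i=1 'c': node 1→2
i=2 'c': node 2→3  ** P2@[1:2]
i=3 'c': node 3→18  ** P2@[2:3]
i=4 'a': node 18→19  ** P6@[0:4],P7@[3:4]
i=5 'c': node 19→2 ·f
i=6 'a': node 2→20 ·f  ** P7@[5:6]
i=7 'a': node 20→1 ·f
i=8 'a': node 1→1 ·f
i=9 'b': node 1→17 ·f  ** P5@[9:9]
i=10 'c': node 17→5 ·f
i=11 'a': node 5→20  ** P7@[10:11]
i=12 'b': node 20→17 ·f  ** P5@[12:12]
i=13 'a': node 17→1 ·f
i=14 'c': node 1→2
i=15 'c': node 2→3  ** P2@[14:15]
i=16 'a': node 3→4  ** P0@[13:16],P7@[15:16]
i=17 'c': node 4→2 ·f
i=18 'c': node 2→3  ** P2@[17:18]
i=19 'b': node 3→11 ·f  ** P5@[19:19]
i=20 'c': node 11→12
i=21 'b': node 12→15 ·f  ** P5@[21:21]
i=22 'c': node 15→16  ** P4@[18:22]
i=23 'a': node 16→20 ·f  ** P7@[22:23]
i=24 'c': node 20→2 ·f
i=25 'a': node 2→20 ·f  ** P7@[24:25]
i=26 'c': node 20→2 ·f
i=27 'c': node 2→3  ** P2@[26:27]
i=28 'b': node 3→11 ·f  ** P5@[28:28]
i=29 'c': node 11→12
i=30 'b': node 12→15 ·f  ** P5@[30:30]
i=31 'c': node 15→16  ** P4@[27:31]
i=32 'c': node 16→10 ·f  ** P2@[31:32]
i=33 'a': node 10→20 ·f  ** P7@[32:33]
i=34 'c': node 20→2 ·f
i=35 'c': node 2→3  ** P2@[34:35]
i=36 'b': node 3→11 ·f  ** P5@[36:36]
i=37 'c': node 11→12

All matches (sorted): [[2,2],[3,2],[4,6],[4,7],[6,7],[9,5],[11,7],[12,5],[15,2],[16,0],[16,7],[18,2],[19,5],[21,5],[22,4],[23,7],[25,7],[27,2],[28,5],[30,5],[31,4],[32,2],[33,7],[35,2],[36,5]]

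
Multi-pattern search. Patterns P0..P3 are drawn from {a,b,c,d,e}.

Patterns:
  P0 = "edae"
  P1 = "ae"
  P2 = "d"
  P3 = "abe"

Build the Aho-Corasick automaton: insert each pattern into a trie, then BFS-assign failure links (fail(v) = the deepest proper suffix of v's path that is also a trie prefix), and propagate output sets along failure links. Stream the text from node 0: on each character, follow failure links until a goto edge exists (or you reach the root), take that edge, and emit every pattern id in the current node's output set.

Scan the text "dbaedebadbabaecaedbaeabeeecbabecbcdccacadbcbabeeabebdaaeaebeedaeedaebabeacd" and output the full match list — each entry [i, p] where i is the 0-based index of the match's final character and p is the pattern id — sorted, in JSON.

Construct AC machine:
Trie nodes:
  0='ε' goto a→5 d→7 e→1
  1='e' goto d→2
  2='ed' goto a→3
  3='eda' goto e→4
  4='edae' goto ·  ←P0
  5='a' goto b→8 e→6
  6='ae' goto ·  ←P1
  7='d' goto ·  ←P2
  8='ab' goto e→9
  9='abe' goto ·  ←P3

BFS fail/out derivation:
  fail(1) 'e': from fail(0)=0 chase 'e': 0 ⇒ 0;  out=∅∪out(0)=∅
  fail(5) 'a': from fail(0)=0 chase 'a': 0 ⇒ 0;  out=∅∪out(0)=∅
  fail(7) 'd': from fail(0)=0 chase 'd': 0 ⇒ 0;  out={2}∪out(0)={2}
  fail(2) 'ed': from fail(1)=0 chase 'd': 0 ⇒ 7;  out=∅∪out(7)={2}
  fail(6) 'ae': from fail(5)=0 chase 'e': 0 ⇒ 1;  out={1}∪out(1)={1}
  fail(8) 'ab': from fail(5)=0 chase 'b': 0 ⇒ 0;  out=∅∪out(0)=∅
  fail(3) 'eda': from fail(2)=7 chase 'a': 7→0 ⇒ 5;  out=∅∪out(5)=∅
  fail(9) 'abe': from fail(8)=0 chase 'e': 0 ⇒ 1;  out={3}∪out(1)={3}
  fail(4) 'edae': from fail(3)=5 chase 'e': 5 ⇒ 6;  out={0}∪out(6)={0,1}

Run:
[0] read 'd'  n0⇒n7  ** P2@[0:0]
[1] read 'b'  n7⇒n0 ·f
[2] read 'a'  n0⇒n5
[3] read 'e'  n5⇒n6  ** P1@[2:3]
[4] read 'd'  n6⇒n2 ·f  ** P2@[4:4]
[5] read 'e'  n2⇒n1 ·f
[6] read 'b'  n1⇒n0 ·f
[7] read 'a'  n0⇒n5
[8] read 'd'  n5⇒n7 ·f  ** P2@[8:8]
[9] read 'b'  n7⇒n0 ·f
[10] read 'a'  n0⇒n5
[11] read 'b'  n5⇒n8
[12] read 'a'  n8⇒n5 ·f
[13] read 'e'  n5⇒n6  ** P1@[12:13]
[14] read 'c'  n6⇒n0 ·f
[15] read 'a'  n0⇒n5
[16] read 'e'  n5⇒n6  ** P1@[15:16]
[17] read 'd'  n6⇒n2 ·f  ** P2@[17:17]
[18] read 'b'  n2⇒n0 ·f
[19] read 'a'  n0⇒n5
[20] read 'e'  n5⇒n6  ** P1@[19:20]
[21] read 'a'  n6⇒n5 ·f
[22] read 'b'  n5⇒n8
[23] read 'e'  n8⇒n9  ** P3@[21:23]
[24] read 'e'  n9⇒n1 ·f
[25] read 'e'  n1⇒n1 ·f
[26] read 'c'  n1⇒n0 ·f
[27] read 'b'  n0⇒n0
[28] read 'a'  n0⇒n5
[29] read 'b'  n5⇒n8
[30] read 'e'  n8⇒n9  ** P3@[28:30]
[31] read 'c'  n9⇒n0 ·f
[32] read 'b'  n0⇒n0
[33] read 'c'  n0⇒n0
[34] read 'd'  n0⇒n7  ** P2@[34:34]
[35] read 'c'  n7⇒n0 ·f
[36] read 'c'  n0⇒n0
[37] read 'a'  n0⇒n5
[38] read 'c'  n5⇒n0 ·f
[39] read 'a'  n0⇒n5
[40] read 'd'  n5⇒n7 ·f  ** P2@[40:40]
[41] read 'b'  n7⇒n0 ·f
[42] read 'c'  n0⇒n0
[43] read 'b'  n0⇒n0
[44] read 'a'  n0⇒n5
[45] read 'b'  n5⇒n8
[46] read 'e'  n8⇒n9  ** P3@[44:46]
[47] read 'e'  n9⇒n1 ·f
[48] read 'a'  n1⇒n5 ·f
[49] read 'b'  n5⇒n8
[50] read 'e'  n8⇒n9  ** P3@[48:50]
[51] read 'b'  n9⇒n0 ·f
[52] read 'd'  n0⇒n7  ** P2@[52:52]
[53] read 'a'  n7⇒n5 ·f
[54] read 'a'  n5⇒n5 ·f
[55] read 'e'  n5⇒n6  ** P1@[54:55]
[56] read 'a'  n6⇒n5 ·f
[57] read 'e'  n5⇒n6  ** P1@[56:57]
[58] read 'b'  n6⇒n0 ·f
[59] read 'e'  n0⇒n1
[60] read 'e'  n1⇒n1 ·f
[61] read 'd'  n1⇒n2  ** P2@[61:61]
[62] read 'a'  n2⇒n3
[63] read 'e'  n3⇒n4  ** P0@[60:63],P1@[62:63]
[64] read 'e'  n4⇒n1 ·f
[65] read 'd'  n1⇒n2  ** P2@[65:65]
[66] read 'a'  n2⇒n3
[67] read 'e'  n3⇒n4  ** P0@[64:67],P1@[66:67]
[68] read 'b'  n4⇒n0 ·f
[69] read 'a'  n0⇒n5
[70] read 'b'  n5⇒n8
[71] read 'e'  n8⇒n9  ** P3@[69:71]
[72] read 'a'  n9⇒n5 ·f
[73] read 'c'  n5⇒n0 ·f
[74] read 'd'  n0⇒n7  ** P2@[74:74]

Result: [[0,2],[3,1],[4,2],[8,2],[13,1],[16,1],[17,2],[20,1],[23,3],[30,3],[34,2],[40,2],[46,3],[50,3],[52,2],[55,1],[57,1],[61,2],[63,0],[63,1],[65,2],[67,0],[67,1],[71,3],[74,2]]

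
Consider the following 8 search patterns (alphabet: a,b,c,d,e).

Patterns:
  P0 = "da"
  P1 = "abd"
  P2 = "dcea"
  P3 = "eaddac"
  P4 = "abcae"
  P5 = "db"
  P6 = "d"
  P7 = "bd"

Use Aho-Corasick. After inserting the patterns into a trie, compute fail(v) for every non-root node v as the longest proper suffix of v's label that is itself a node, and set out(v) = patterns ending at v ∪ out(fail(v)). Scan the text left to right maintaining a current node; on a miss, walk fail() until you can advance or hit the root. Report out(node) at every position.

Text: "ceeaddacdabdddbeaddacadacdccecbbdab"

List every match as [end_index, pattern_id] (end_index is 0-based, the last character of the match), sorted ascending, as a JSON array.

Construct AC machine:
Trie (insert patterns):
  0='ε' goto a→3 b→19 d→1 e→9
  1='d' goto a→2 b→18 c→6  [P6 ends]
  2='da' goto ·  [P0 ends]
  3='a' goto b→4
  4='ab' goto c→15 d→5
  5='abd' goto ·  [P1 ends]
  6='dc' goto e→7
  7='dce' goto a→8
  8='dcea' goto ·  [P2 ends]
  9='e' goto a→10
  10='ea' goto d→11
  11='ead' goto d→12
  12='eadd' goto a→13
  13='eadda' goto c→14
  14='eaddac' goto ·  [P3 ends]
  15='abc' goto a→16
  16='abca' goto e→17
  17='abcae' goto ·  [P4 ends]
  18='db' goto ·  [P5 ends]
  19='b' goto d→20
  20='bd' goto ·  [P7 ends]

BFS fail/out derivation:
  fail(1) 'd': from fail(0)=0 chase 'd': 0 ⇒ 0;  out={6}∪out(0)={6}
  fail(3) 'a': from fail(0)=0 chase 'a': 0 ⇒ 0;  out=∅∪out(0)=∅
  fail(9) 'e': from fail(0)=0 chase 'e': 0 ⇒ 0;  out=∅∪out(0)=∅
  fail(19) 'b': from fail(0)=0 chase 'b': 0 ⇒ 0;  out=∅∪out(0)=∅
  fail(2) 'da': from fail(1)=0 chase 'a': 0 ⇒ 3;  out={0}∪out(3)={0}
  fail(4) 'ab': from fail(3)=0 chase 'b': 0 ⇒ 19;  out=∅∪out(19)=∅
  fail(6) 'dc': from fail(1)=0 chase 'c': 0 ⇒ 0;  out=∅∪out(0)=∅
  fail(10) 'ea': from fail(9)=0 chase 'a': 0 ⇒ 3;  out=∅∪out(3)=∅
  fail(18) 'db': from fail(1)=0 chase 'b': 0 ⇒ 19;  out={5}∪out(19)={5}
  fail(20) 'bd': from fail(19)=0 chase 'd': 0 ⇒ 1;  out={7}∪out(1)={6,7}
  fail(5) 'abd': from fail(4)=19 chase 'd': 19 ⇒ 20;  out={1}∪out(20)={1,6,7}
  fail(7) 'dce': from fail(6)=0 chase 'e': 0 ⇒ 9;  out=∅∪out(9)=∅
  fail(11) 'ead': from fail(10)=3 chase 'd': 3→0 ⇒ 1;  out=∅∪out(1)={6}
  fail(15) 'abc': from fail(4)=19 chase 'c': 19→0 ⇒ 0;  out=∅∪out(0)=∅
  fail(8) 'dcea': from fail(7)=9 chase 'a': 9 ⇒ 10;  out={2}∪out(10)={2}
  fail(12) 'eadd': from fail(11)=1 chase 'd': 1→0 ⇒ 1;  out=∅∪out(1)={6}
  fail(16) 'abca': from fail(15)=0 chase 'a': 0 ⇒ 3;  out=∅∪out(3)=∅
  fail(13) 'eadda': from fail(12)=1 chase 'a': 1 ⇒ 2;  out=∅∪out(2)={0}
  fail(17) 'abcae': from fail(16)=3 chase 'e': 3→0 ⇒ 9;  out={4}∪out(9)={4}
  fail(14) 'eaddac': from fail(13)=2 chase 'c': 2→3→0 ⇒ 0;  out={3}∪out(0)={3}

Text stream:
pos 0 'c': at 0
pos 1 'e': at 9
pos 2 'e': at 9 ·f
pos 3 'a': at 10
pos 4 'd': at 11  emit P6@[4:4]
pos 5 'd': at 12  emit P6@[5:5]
pos 6 'a': at 13  emit P0@[5:6]
pos 7 'c': at 14  emit P3@[2:7]
pos 8 'd': at 1 ·f  emit P6@[8:8]
pos 9 'a': at 2  emit P0@[8:9]
pos 10 'b': at 4 ·f
pos 11 'd': at 5  emit P1@[9:11],P6@[11:11],P7@[10:11]
pos 12 'd': at 1 ·f  emit P6@[12:12]
pos 13 'd': at 1 ·f  emit P6@[13:13]
pos 14 'b': at 18  emit P5@[13:14]
pos 15 'e': at 9 ·f
pos 16 'a': at 10
pos 17 'd': at 11  emit P6@[17:17]
pos 18 'd': at 12  emit P6@[18:18]
pos 19 'a': at 13  emit P0@[18:19]
pos 20 'c': at 14  emit P3@[15:20]
pos 21 'a': at 3 ·f
pos 22 'd': at 1 ·f  emit P6@[22:22]
pos 23 'a': at 2  emit P0@[22:23]
pos 24 'c': at 0 ·f
pos 25 'd': at 1  emit P6@[25:25]
pos 26 'c': at 6
pos 27 'c': at 0 ·f
pos 28 'e': at 9
pos 29 'c': at 0 ·f
pos 30 'b': at 19
pos 31 'b': at 19 ·f
pos 32 'd': at 20  emit P6@[32:32],P7@[31:32]
pos 33 'a': at 2 ·f  emit P0@[32:33]
pos 34 'b': at 4 ·f

All matches (sorted): [[4,6],[5,6],[6,0],[7,3],[8,6],[9,0],[11,1],[11,6],[11,7],[12,6],[13,6],[14,5],[17,6],[18,6],[19,0],[20,3],[22,6],[23,0],[25,6],[32,6],[32,7],[33,0]]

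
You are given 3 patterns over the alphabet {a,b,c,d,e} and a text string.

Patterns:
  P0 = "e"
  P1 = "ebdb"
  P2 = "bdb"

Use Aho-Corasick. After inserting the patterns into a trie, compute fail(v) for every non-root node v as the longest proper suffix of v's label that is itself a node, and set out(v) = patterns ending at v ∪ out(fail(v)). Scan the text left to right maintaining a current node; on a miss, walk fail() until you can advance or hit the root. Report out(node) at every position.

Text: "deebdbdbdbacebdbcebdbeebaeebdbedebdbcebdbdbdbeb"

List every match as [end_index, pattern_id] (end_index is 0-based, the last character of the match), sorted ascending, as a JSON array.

Build:
Trie (insert patterns):
  n0 'ε': b→5 e→1
  n1 'e': b→2  ←P0
  n2 'eb': d→3
  n3 'ebd': b→4
  n4 'ebdb': ·  ←P1
  n5 'b': d→6
  n6 'bd': b→7
  n7 'bdb': ·  ←P2

BFS fail/out derivation:
  fail(1) 'e': from fail(0)=0 chase 'e': 0 ⇒ 0;  out={0}∪out(0)={0}
  fail(5) 'b': from fail(0)=0 chase 'b': 0 ⇒ 0;  out=∅∪out(0)=∅
  fail(2) 'eb': from fail(1)=0 chase 'b': 0 ⇒ 5;  out=∅∪out(5)=∅
  fail(6) 'bd': from fail(5)=0 chase 'd': 0 ⇒ 0;  out=∅∪out(0)=∅
  fail(3) 'ebd': from fail(2)=5 chase 'd': 5 ⇒ 6;  out=∅∪out(6)=∅
  fail(7) 'bdb': from fail(6)=0 chase 'b': 0 ⇒ 5;  out={2}∪out(5)={2}
  fail(4) 'ebdb': from fail(3)=6 chase 'b': 6 ⇒ 7;  out={1}∪out(7)={1,2}

Run:
[0] read 'd'  n0⇒n0
[1] read 'e'  n0⇒n1  → match P0@[1:1]
[2] read 'e'  n1⇒n1 (via fail)  → match P0@[2:2]
[3] read 'b'  n1⇒n2
[4] read 'd'  n2⇒n3
[5] read 'b'  n3⇒n4  → match P1@[2:5],P2@[3:5]
[6] read 'd'  n4⇒n6 (via fail)
[7] read 'b'  n6⇒n7  → match P2@[5:7]
[8] read 'd'  n7⇒n6 (via fail)
[9] read 'b'  n6⇒n7  → match P2@[7:9]
[10] read 'a'  n7⇒n0 (via fail)
[11] read 'c'  n0⇒n0
[12] read 'e'  n0⇒n1  → match P0@[12:12]
[13] read 'b'  n1⇒n2
[14] read 'd'  n2⇒n3
[15] read 'b'  n3⇒n4  → match P1@[12:15],P2@[13:15]
[16] read 'c'  n4⇒n0 (via fail)
[17] read 'e'  n0⇒n1  → match P0@[17:17]
[18] read 'b'  n1⇒n2
[19] read 'd'  n2⇒n3
[20] read 'b'  n3⇒n4  → match P1@[17:20],P2@[18:20]
[21] read 'e'  n4⇒n1 (via fail)  → match P0@[21:21]
[22] read 'e'  n1⇒n1 (via fail)  → match P0@[22:22]
[23] read 'b'  n1⇒n2
[24] read 'a'  n2⇒n0 (via fail)
[25] read 'e'  n0⇒n1  → match P0@[25:25]
[26] read 'e'  n1⇒n1 (via fail)  → match P0@[26:26]
[27] read 'b'  n1⇒n2
[28] read 'd'  n2⇒n3
[29] read 'b'  n3⇒n4  → match P1@[26:29],P2@[27:29]
[30] read 'e'  n4⇒n1 (via fail)  → match P0@[30:30]
[31] read 'd'  n1⇒n0 (via fail)
[32] read 'e'  n0⇒n1  → match P0@[32:32]
[33] read 'b'  n1⇒n2
[34] read 'd'  n2⇒n3
[35] read 'b'  n3⇒n4  → match P1@[32:35],P2@[33:35]
[36] read 'c'  n4⇒n0 (via fail)
[37] read 'e'  n0⇒n1  → match P0@[37:37]
[38] read 'b'  n1⇒n2
[39] read 'd'  n2⇒n3
[40] read 'b'  n3⇒n4  → match P1@[37:40],P2@[38:40]
[41] read 'd'  n4⇒n6 (via fail)
[42] read 'b'  n6⇒n7  → match P2@[40:42]
[43] read 'd'  n7⇒n6 (via fail)
[44] read 'b'  n6⇒n7  → match P2@[42:44]
[45] read 'e'  n7⇒n1 (via fail)  → match P0@[45:45]
[46] read 'b'  n1⇒n2

Matches: [[1,0],[2,0],[5,1],[5,2],[7,2],[9,2],[12,0],[15,1],[15,2],[17,0],[20,1],[20,2],[21,0],[22,0],[25,0],[26,0],[29,1],[29,2],[30,0],[32,0],[35,1],[35,2],[37,0],[40,1],[40,2],[42,2],[44,2],[45,0]]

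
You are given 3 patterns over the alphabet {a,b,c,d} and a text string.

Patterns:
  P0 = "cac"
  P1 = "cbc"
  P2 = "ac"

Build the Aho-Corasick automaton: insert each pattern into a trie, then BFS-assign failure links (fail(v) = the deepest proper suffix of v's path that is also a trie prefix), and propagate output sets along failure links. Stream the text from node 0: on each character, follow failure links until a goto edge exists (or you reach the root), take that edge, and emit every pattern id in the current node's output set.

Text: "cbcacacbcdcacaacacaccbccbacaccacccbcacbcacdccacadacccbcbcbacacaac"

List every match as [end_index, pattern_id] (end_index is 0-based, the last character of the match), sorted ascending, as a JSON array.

Construct AC machine:
Trie nodes:
  n0 'ε': a→6 c→1
  n1 'c': a→2 b→4
  n2 'ca': c→3
  n3 'cac': ·  [P0 ends]
  n4 'cb': c→5
  n5 'cbc': ·  [P1 ends]
  n6 'a': c→7
  n7 'ac': ·  [P2 ends]

BFS fail/out derivation:
  n1('c'): parent n0 fail=0; on 'c' 0 → fail=0;  out ∅∪∅=∅
  n6('a'): parent n0 fail=0; on 'a' 0 → fail=0;  out ∅∪∅=∅
  n2('ca'): parent n1 fail=0; on 'a' 0 → fail=6;  out ∅∪∅=∅
  n4('cb'): parent n1 fail=0; on 'b' 0 → fail=0;  out ∅∪∅=∅
  n7('ac'): parent n6 fail=0; on 'c' 0 → fail=1;  out {2}∪∅={2}
  n3('cac'): parent n2 fail=6; on 'c' 6 → fail=7;  out {0}∪{2}={0,2}
  n5('cbc'): parent n4 fail=0; on 'c' 0 → fail=1;  out {1}∪∅={1}

Scan:
[0] read 'c'  n0⇒n1
[1] read 'b'  n1⇒n4
[2] read 'c'  n4⇒n5  emit P1@[0:2]
[3] read 'a'  n5⇒n2 ·f
[4] read 'c'  n2⇒n3  emit P0@[2:4],P2@[3:4]
[5] read 'a'  n3⇒n2 ·f
[6] read 'c'  n2⇒n3  emit P0@[4:6],P2@[5:6]
[7] read 'b'  n3⇒n4 ·f
[8] read 'c'  n4⇒n5  emit P1@[6:8]
[9] read 'd'  n5⇒n0 ·f
[10] read 'c'  n0⇒n1
[11] read 'a'  n1⇒n2
[12] read 'c'  n2⇒n3  emit P0@[10:12],P2@[11:12]
[13] read 'a'  n3⇒n2 ·f
[14] read 'a'  n2⇒n6 ·f
[15] read 'c'  n6⇒n7  emit P2@[14:15]
[16] read 'a'  n7⇒n2 ·f
[17] read 'c'  n2⇒n3  emit P0@[15:17],P2@[16:17]
[18] read 'a'  n3⇒n2 ·f
[19] read 'c'  n2⇒n3  emit P0@[17:19],P2@[18:19]
[20] read 'c'  n3⇒n1 ·f
[21] read 'b'  n1⇒n4
[22] read 'c'  n4⇒n5  emit P1@[20:22]
[23] read 'c'  n5⇒n1 ·f
[24] read 'b'  n1⇒n4
[25] read 'a'  n4⇒n6 ·f
[26] read 'c'  n6⇒n7  emit P2@[25:26]
[27] read 'a'  n7⇒n2 ·f
[28] read 'c'  n2⇒n3  emit P0@[26:28],P2@[27:28]
[29] read 'c'  n3⇒n1 ·f
[30] read 'a'  n1⇒n2
[31] read 'c'  n2⇒n3  emit P0@[29:31],P2@[30:31]
[32] read 'c'  n3⇒n1 ·f
[33] read 'c'  n1⇒n1 ·f
[34] read 'b'  n1⇒n4
[35] read 'c'  n4⇒n5  emit P1@[33:35]
[36] read 'a'  n5⇒n2 ·f
[37] read 'c'  n2⇒n3  emit P0@[35:37],P2@[36:37]
[38] read 'b'  n3⇒n4 ·f
[39] read 'c'  n4⇒n5  emit P1@[37:39]
[40] read 'a'  n5⇒n2 ·f
[41] read 'c'  n2⇒n3  emit P0@[39:41],P2@[40:41]
[42] read 'd'  n3⇒n0 ·f
[43] read 'c'  n0⇒n1
[44] read 'c'  n1⇒n1 ·f
[45] read 'a'  n1⇒n2
[46] read 'c'  n2⇒n3  emit P0@[44:46],P2@[45:46]
[47] read 'a'  n3⇒n2 ·f
[48] read 'd'  n2⇒n0 ·f
[49] read 'a'  n0⇒n6
[50] read 'c'  n6⇒n7  emit P2@[49:50]
[51] read 'c'  n7⇒n1 ·f
[52] read 'c'  n1⇒n1 ·f
[53] read 'b'  n1⇒n4
[54] read 'c'  n4⇒n5  emit P1@[52:54]
[55] read 'b'  n5⇒n4 ·f
[56] read 'c'  n4⇒n5  emit P1@[54:56]
[57] read 'b'  n5⇒n4 ·f
[58] read 'a'  n4⇒n6 ·f
[59] read 'c'  n6⇒n7  emit P2@[58:59]
[60] read 'a'  n7⇒n2 ·f
[61] read 'c'  n2⇒n3  emit P0@[59:61],P2@[60:61]
[62] read 'a'  n3⇒n2 ·f
[63] read 'a'  n2⇒n6 ·f
[64] read 'c'  n6⇒n7  emit P2@[63:64]

All matches (sorted): [[2,1],[4,0],[4,2],[6,0],[6,2],[8,1],[12,0],[12,2],[15,2],[17,0],[17,2],[19,0],[19,2],[22,1],[26,2],[28,0],[28,2],[31,0],[31,2],[35,1],[37,0],[37,2],[39,1],[41,0],[41,2],[46,0],[46,2],[50,2],[54,1],[56,1],[59,2],[61,0],[61,2],[64,2]]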